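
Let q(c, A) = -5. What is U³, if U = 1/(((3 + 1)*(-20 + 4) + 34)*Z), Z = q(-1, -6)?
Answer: 1/3375000 ≈ 2.9630e-7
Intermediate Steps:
Z = -5
U = 1/150 (U = 1/(((3 + 1)*(-20 + 4) + 34)*(-5)) = -⅕/(4*(-16) + 34) = -⅕/(-64 + 34) = -⅕/(-30) = -1/30*(-⅕) = 1/150 ≈ 0.0066667)
U³ = (1/150)³ = 1/3375000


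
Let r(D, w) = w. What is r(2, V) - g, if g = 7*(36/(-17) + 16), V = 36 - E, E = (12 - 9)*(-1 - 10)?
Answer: -479/17 ≈ -28.176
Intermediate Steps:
E = -33 (E = 3*(-11) = -33)
V = 69 (V = 36 - 1*(-33) = 36 + 33 = 69)
g = 1652/17 (g = 7*(36*(-1/17) + 16) = 7*(-36/17 + 16) = 7*(236/17) = 1652/17 ≈ 97.177)
r(2, V) - g = 69 - 1*1652/17 = 69 - 1652/17 = -479/17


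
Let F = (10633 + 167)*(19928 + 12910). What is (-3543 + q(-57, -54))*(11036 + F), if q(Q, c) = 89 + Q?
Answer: -1245216301796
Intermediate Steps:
F = 354650400 (F = 10800*32838 = 354650400)
(-3543 + q(-57, -54))*(11036 + F) = (-3543 + (89 - 57))*(11036 + 354650400) = (-3543 + 32)*354661436 = -3511*354661436 = -1245216301796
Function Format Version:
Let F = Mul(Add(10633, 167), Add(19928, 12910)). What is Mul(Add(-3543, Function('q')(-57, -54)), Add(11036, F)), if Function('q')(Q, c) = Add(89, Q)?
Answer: -1245216301796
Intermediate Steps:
F = 354650400 (F = Mul(10800, 32838) = 354650400)
Mul(Add(-3543, Function('q')(-57, -54)), Add(11036, F)) = Mul(Add(-3543, Add(89, -57)), Add(11036, 354650400)) = Mul(Add(-3543, 32), 354661436) = Mul(-3511, 354661436) = -1245216301796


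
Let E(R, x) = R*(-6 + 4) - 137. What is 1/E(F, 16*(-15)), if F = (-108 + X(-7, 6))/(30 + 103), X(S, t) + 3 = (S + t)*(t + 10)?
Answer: -133/17967 ≈ -0.0074025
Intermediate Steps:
X(S, t) = -3 + (10 + t)*(S + t) (X(S, t) = -3 + (S + t)*(t + 10) = -3 + (S + t)*(10 + t) = -3 + (10 + t)*(S + t))
F = -127/133 (F = (-108 + (-3 + 6² + 10*(-7) + 10*6 - 7*6))/(30 + 103) = (-108 + (-3 + 36 - 70 + 60 - 42))/133 = (-108 - 19)*(1/133) = -127*1/133 = -127/133 ≈ -0.95489)
E(R, x) = -137 - 2*R (E(R, x) = R*(-2) - 137 = -2*R - 137 = -137 - 2*R)
1/E(F, 16*(-15)) = 1/(-137 - 2*(-127/133)) = 1/(-137 + 254/133) = 1/(-17967/133) = -133/17967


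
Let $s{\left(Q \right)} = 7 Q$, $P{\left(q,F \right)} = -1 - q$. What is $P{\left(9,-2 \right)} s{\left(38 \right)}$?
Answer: $-2660$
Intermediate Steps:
$P{\left(9,-2 \right)} s{\left(38 \right)} = \left(-1 - 9\right) 7 \cdot 38 = \left(-1 - 9\right) 266 = \left(-10\right) 266 = -2660$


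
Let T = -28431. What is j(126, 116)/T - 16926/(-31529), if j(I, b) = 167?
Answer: 475957763/896400999 ≈ 0.53096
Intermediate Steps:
j(126, 116)/T - 16926/(-31529) = 167/(-28431) - 16926/(-31529) = 167*(-1/28431) - 16926*(-1/31529) = -167/28431 + 16926/31529 = 475957763/896400999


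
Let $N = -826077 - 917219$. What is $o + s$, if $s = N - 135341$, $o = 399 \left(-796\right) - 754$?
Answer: $-2196995$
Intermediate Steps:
$o = -318358$ ($o = -317604 - 754 = -318358$)
$N = -1743296$
$s = -1878637$ ($s = -1743296 - 135341 = -1878637$)
$o + s = -318358 - 1878637 = -2196995$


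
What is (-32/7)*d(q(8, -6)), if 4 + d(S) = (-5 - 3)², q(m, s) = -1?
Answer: -1920/7 ≈ -274.29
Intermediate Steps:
d(S) = 60 (d(S) = -4 + (-5 - 3)² = -4 + (-8)² = -4 + 64 = 60)
(-32/7)*d(q(8, -6)) = -32/7*60 = -1920/7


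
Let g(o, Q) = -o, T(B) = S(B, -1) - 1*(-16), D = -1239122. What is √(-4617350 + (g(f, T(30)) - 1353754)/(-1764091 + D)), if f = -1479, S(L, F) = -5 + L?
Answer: 5*I*√1665808275149519703/3003213 ≈ 2148.8*I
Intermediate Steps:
T(B) = 11 + B (T(B) = (-5 + B) - 1*(-16) = (-5 + B) + 16 = 11 + B)
√(-4617350 + (g(f, T(30)) - 1353754)/(-1764091 + D)) = √(-4617350 + (-1*(-1479) - 1353754)/(-1764091 - 1239122)) = √(-4617350 + (1479 - 1353754)/(-3003213)) = √(-4617350 - 1352275*(-1/3003213)) = √(-4617350 + 1352275/3003213) = √(-13866884193275/3003213) = 5*I*√1665808275149519703/3003213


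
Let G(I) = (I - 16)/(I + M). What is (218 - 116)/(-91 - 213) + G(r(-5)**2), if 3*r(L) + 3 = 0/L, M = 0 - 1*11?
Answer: 177/152 ≈ 1.1645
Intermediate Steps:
M = -11 (M = 0 - 11 = -11)
r(L) = -1 (r(L) = -1 + (0/L)/3 = -1 + (1/3)*0 = -1 + 0 = -1)
G(I) = (-16 + I)/(-11 + I) (G(I) = (I - 16)/(I - 11) = (-16 + I)/(-11 + I))
(218 - 116)/(-91 - 213) + G(r(-5)**2) = (218 - 116)/(-91 - 213) + (-16 + (-1)**2)/(-11 + (-1)**2) = 102/(-304) + (-16 + 1)/(-11 + 1) = 102*(-1/304) - 15/(-10) = -51/152 - 1/10*(-15) = -51/152 + 3/2 = 177/152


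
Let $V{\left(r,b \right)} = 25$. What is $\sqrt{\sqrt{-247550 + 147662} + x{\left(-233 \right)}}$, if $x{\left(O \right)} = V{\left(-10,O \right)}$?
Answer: $\sqrt{25 + 4 i \sqrt{6243}} \approx 13.077 + 12.084 i$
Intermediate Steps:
$x{\left(O \right)} = 25$
$\sqrt{\sqrt{-247550 + 147662} + x{\left(-233 \right)}} = \sqrt{\sqrt{-247550 + 147662} + 25} = \sqrt{\sqrt{-99888} + 25} = \sqrt{4 i \sqrt{6243} + 25} = \sqrt{25 + 4 i \sqrt{6243}}$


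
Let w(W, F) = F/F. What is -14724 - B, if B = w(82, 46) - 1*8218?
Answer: -6507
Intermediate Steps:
w(W, F) = 1
B = -8217 (B = 1 - 1*8218 = 1 - 8218 = -8217)
-14724 - B = -14724 - 1*(-8217) = -14724 + 8217 = -6507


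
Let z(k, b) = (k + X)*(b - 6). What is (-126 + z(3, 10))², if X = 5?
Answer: 8836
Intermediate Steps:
z(k, b) = (-6 + b)*(5 + k) (z(k, b) = (k + 5)*(b - 6) = (5 + k)*(-6 + b) = (-6 + b)*(5 + k))
(-126 + z(3, 10))² = (-126 + (-30 - 6*3 + 5*10 + 10*3))² = (-126 + (-30 - 18 + 50 + 30))² = (-126 + 32)² = (-94)² = 8836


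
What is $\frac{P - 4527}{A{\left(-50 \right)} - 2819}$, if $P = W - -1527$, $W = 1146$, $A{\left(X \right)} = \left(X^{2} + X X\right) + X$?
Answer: $- \frac{1854}{2131} \approx -0.87001$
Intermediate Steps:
$A{\left(X \right)} = X + 2 X^{2}$ ($A{\left(X \right)} = \left(X^{2} + X^{2}\right) + X = 2 X^{2} + X = X + 2 X^{2}$)
$P = 2673$ ($P = 1146 - -1527 = 1146 + 1527 = 2673$)
$\frac{P - 4527}{A{\left(-50 \right)} - 2819} = \frac{2673 - 4527}{- 50 \left(1 + 2 \left(-50\right)\right) - 2819} = - \frac{1854}{- 50 \left(1 - 100\right) - 2819} = - \frac{1854}{\left(-50\right) \left(-99\right) - 2819} = - \frac{1854}{4950 - 2819} = - \frac{1854}{2131}$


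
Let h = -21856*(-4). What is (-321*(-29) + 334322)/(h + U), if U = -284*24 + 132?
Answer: 343631/80740 ≈ 4.2560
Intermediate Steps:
U = -6684 (U = -6816 + 132 = -6684)
h = 87424
(-321*(-29) + 334322)/(h + U) = (-321*(-29) + 334322)/(87424 - 6684) = (9309 + 334322)/80740 = 343631*(1/80740) = 343631/80740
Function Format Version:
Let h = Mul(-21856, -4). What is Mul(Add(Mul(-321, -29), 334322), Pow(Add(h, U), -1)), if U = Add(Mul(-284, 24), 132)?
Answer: Rational(343631, 80740) ≈ 4.2560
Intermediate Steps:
U = -6684 (U = Add(-6816, 132) = -6684)
h = 87424
Mul(Add(Mul(-321, -29), 334322), Pow(Add(h, U), -1)) = Mul(Add(Mul(-321, -29), 334322), Pow(Add(87424, -6684), -1)) = Mul(Add(9309, 334322), Pow(80740, -1)) = Mul(343631, Rational(1, 80740)) = Rational(343631, 80740)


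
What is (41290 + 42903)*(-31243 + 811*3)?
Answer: -2425600330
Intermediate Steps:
(41290 + 42903)*(-31243 + 811*3) = 84193*(-31243 + 2433) = 84193*(-28810) = -2425600330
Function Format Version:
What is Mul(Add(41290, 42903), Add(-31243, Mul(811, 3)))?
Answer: -2425600330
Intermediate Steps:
Mul(Add(41290, 42903), Add(-31243, Mul(811, 3))) = Mul(84193, Add(-31243, 2433)) = Mul(84193, -28810) = -2425600330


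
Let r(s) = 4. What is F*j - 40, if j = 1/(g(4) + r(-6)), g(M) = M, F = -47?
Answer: -367/8 ≈ -45.875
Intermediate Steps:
j = ⅛ (j = 1/(4 + 4) = 1/8 = ⅛ ≈ 0.12500)
F*j - 40 = -47*⅛ - 40 = -47/8 - 40 = -367/8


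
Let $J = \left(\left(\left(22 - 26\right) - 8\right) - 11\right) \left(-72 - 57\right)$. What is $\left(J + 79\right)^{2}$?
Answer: $9278116$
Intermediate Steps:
$J = 2967$ ($J = \left(\left(-4 - 8\right) - 11\right) \left(-129\right) = \left(-12 - 11\right) \left(-129\right) = \left(-23\right) \left(-129\right) = 2967$)
$\left(J + 79\right)^{2} = \left(2967 + 79\right)^{2} = 3046^{2} = 9278116$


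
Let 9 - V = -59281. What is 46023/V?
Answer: 46023/59290 ≈ 0.77624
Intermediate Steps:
V = 59290 (V = 9 - 1*(-59281) = 9 + 59281 = 59290)
46023/V = 46023/59290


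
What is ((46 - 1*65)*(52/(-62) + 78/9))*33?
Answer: -152152/31 ≈ -4908.1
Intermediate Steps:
((46 - 1*65)*(52/(-62) + 78/9))*33 = ((46 - 65)*(52*(-1/62) + 78*(⅑)))*33 = -19*(-26/31 + 26/3)*33 = -19*728/93*33 = -13832/93*33 = -152152/31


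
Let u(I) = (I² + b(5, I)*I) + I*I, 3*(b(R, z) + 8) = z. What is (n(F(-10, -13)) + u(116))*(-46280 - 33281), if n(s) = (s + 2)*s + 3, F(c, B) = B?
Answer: -7307359606/3 ≈ -2.4358e+9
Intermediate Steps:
b(R, z) = -8 + z/3
n(s) = 3 + s*(2 + s) (n(s) = (2 + s)*s + 3 = s*(2 + s) + 3 = 3 + s*(2 + s))
u(I) = 2*I² + I*(-8 + I/3) (u(I) = (I² + (-8 + I/3)*I) + I*I = (I² + I*(-8 + I/3)) + I² = 2*I² + I*(-8 + I/3))
(n(F(-10, -13)) + u(116))*(-46280 - 33281) = ((3 + (-13)² + 2*(-13)) + (⅓)*116*(-24 + 7*116))*(-46280 - 33281) = ((3 + 169 - 26) + (⅓)*116*(-24 + 812))*(-79561) = (146 + (⅓)*116*788)*(-79561) = (146 + 91408/3)*(-79561) = (91846/3)*(-79561) = -7307359606/3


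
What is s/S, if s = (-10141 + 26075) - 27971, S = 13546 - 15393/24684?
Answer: -99040436/111451357 ≈ -0.88864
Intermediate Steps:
S = 111451357/8228 (S = 13546 - 15393*1/24684 = 13546 - 5131/8228 = 111451357/8228 ≈ 13545.)
s = -12037 (s = 15934 - 27971 = -12037)
s/S = -12037/111451357/8228 = -12037*8228/111451357 = -99040436/111451357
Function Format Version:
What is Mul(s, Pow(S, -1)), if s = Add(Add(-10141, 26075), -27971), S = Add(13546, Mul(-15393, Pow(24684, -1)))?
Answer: Rational(-99040436, 111451357) ≈ -0.88864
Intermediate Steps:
S = Rational(111451357, 8228) (S = Add(13546, Mul(-15393, Rational(1, 24684))) = Add(13546, Rational(-5131, 8228)) = Rational(111451357, 8228) ≈ 13545.)
s = -12037 (s = Add(15934, -27971) = -12037)
Mul(s, Pow(S, -1)) = Mul(-12037, Pow(Rational(111451357, 8228), -1)) = Mul(-12037, Rational(8228, 111451357)) = Rational(-99040436, 111451357)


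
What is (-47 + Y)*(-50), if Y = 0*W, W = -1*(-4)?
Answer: 2350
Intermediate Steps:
W = 4
Y = 0 (Y = 0*4 = 0)
(-47 + Y)*(-50) = (-47 + 0)*(-50) = -47*(-50) = 2350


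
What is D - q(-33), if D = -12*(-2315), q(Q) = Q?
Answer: 27813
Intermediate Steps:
D = 27780
D - q(-33) = 27780 - 1*(-33) = 27780 + 33 = 27813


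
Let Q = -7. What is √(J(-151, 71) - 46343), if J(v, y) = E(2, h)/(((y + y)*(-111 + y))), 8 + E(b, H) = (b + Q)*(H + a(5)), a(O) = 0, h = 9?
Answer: I*√93446006385/1420 ≈ 215.27*I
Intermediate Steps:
E(b, H) = -8 + H*(-7 + b) (E(b, H) = -8 + (b - 7)*(H + 0) = -8 + (-7 + b)*H = -8 + H*(-7 + b))
J(v, y) = -53/(2*y*(-111 + y)) (J(v, y) = (-8 - 7*9 + 9*2)/(((y + y)*(-111 + y))) = (-8 - 63 + 18)/(((2*y)*(-111 + y))) = -53*1/(2*y*(-111 + y)) = -53/(2*y*(-111 + y)))
√(J(-151, 71) - 46343) = √(-53/2/(71*(-111 + 71)) - 46343) = √(-53/2*1/71/(-40) - 46343) = √(-53/2*1/71*(-1/40) - 46343) = √(53/5680 - 46343) = √(-263228187/5680) = I*√93446006385/1420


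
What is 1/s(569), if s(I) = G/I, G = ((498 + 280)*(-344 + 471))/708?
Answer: 201426/49403 ≈ 4.0772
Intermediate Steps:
G = 49403/354 (G = (778*127)*(1/708) = 98806*(1/708) = 49403/354 ≈ 139.56)
s(I) = 49403/(354*I)
1/s(569) = 1/((49403/354)/569) = 1/((49403/354)*(1/569)) = 1/(49403/201426) = 201426/49403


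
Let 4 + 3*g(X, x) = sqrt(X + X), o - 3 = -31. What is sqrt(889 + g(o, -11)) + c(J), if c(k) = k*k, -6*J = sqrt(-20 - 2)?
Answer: -11/18 + sqrt(7989 + 6*I*sqrt(14))/3 ≈ 29.183 + 0.041862*I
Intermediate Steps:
o = -28 (o = 3 - 31 = -28)
g(X, x) = -4/3 + sqrt(2)*sqrt(X)/3 (g(X, x) = -4/3 + sqrt(X + X)/3 = -4/3 + sqrt(2*X)/3 = -4/3 + (sqrt(2)*sqrt(X))/3 = -4/3 + sqrt(2)*sqrt(X)/3)
J = -I*sqrt(22)/6 (J = -sqrt(-20 - 2)/6 = -I*sqrt(22)/6 ≈ -0.78174*I)
c(k) = k**2
sqrt(889 + g(o, -11)) + c(J) = sqrt(889 + (-4/3 + sqrt(2)*sqrt(-28)/3)) + (-I*sqrt(22)/6)**2 = sqrt(889 + (-4/3 + sqrt(2)*(2*I*sqrt(7))/3)) - 11/18 = sqrt(889 + (-4/3 + 2*I*sqrt(14)/3)) - 11/18 = sqrt(2663/3 + 2*I*sqrt(14)/3) - 11/18 = -11/18 + sqrt(2663/3 + 2*I*sqrt(14)/3)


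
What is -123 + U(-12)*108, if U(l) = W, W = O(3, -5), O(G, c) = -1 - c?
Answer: 309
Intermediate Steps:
W = 4 (W = -1 - 1*(-5) = -1 + 5 = 4)
U(l) = 4
-123 + U(-12)*108 = -123 + 4*108 = -123 + 432 = 309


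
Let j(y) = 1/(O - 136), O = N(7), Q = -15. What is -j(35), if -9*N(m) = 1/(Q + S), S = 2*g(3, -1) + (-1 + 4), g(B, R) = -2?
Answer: 144/19583 ≈ 0.0073533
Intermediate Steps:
S = -1 (S = 2*(-2) + (-1 + 4) = -4 + 3 = -1)
N(m) = 1/144 (N(m) = -1/(9*(-15 - 1)) = -⅑/(-16) = -⅑*(-1/16) = 1/144)
O = 1/144 ≈ 0.0069444
j(y) = -144/19583 (j(y) = 1/(1/144 - 136) = 1/(-19583/144) = -144/19583)
-j(35) = -1*(-144/19583) = 144/19583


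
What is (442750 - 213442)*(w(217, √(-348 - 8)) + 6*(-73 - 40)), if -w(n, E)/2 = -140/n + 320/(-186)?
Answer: -4785963704/31 ≈ -1.5439e+8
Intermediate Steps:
w(n, E) = 320/93 + 280/n (w(n, E) = -2*(-140/n + 320/(-186)) = -2*(-140/n + 320*(-1/186)) = -2*(-140/n - 160/93) = -2*(-160/93 - 140/n) = 320/93 + 280/n)
(442750 - 213442)*(w(217, √(-348 - 8)) + 6*(-73 - 40)) = (442750 - 213442)*((320/93 + 280/217) + 6*(-73 - 40)) = 229308*((320/93 + 280*(1/217)) + 6*(-113)) = 229308*((320/93 + 40/31) - 678) = 229308*(440/93 - 678) = 229308*(-62614/93) = -4785963704/31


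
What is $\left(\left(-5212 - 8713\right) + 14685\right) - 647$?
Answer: $113$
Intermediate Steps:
$\left(\left(-5212 - 8713\right) + 14685\right) - 647 = \left(-13925 + 14685\right) - 647 = 760 - 647 = 113$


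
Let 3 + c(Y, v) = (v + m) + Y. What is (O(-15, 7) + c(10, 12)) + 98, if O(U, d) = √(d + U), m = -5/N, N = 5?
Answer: 116 + 2*I*√2 ≈ 116.0 + 2.8284*I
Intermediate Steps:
m = -1 (m = -5/5 = -5*⅕ = -1)
c(Y, v) = -4 + Y + v (c(Y, v) = -3 + ((v - 1) + Y) = -3 + ((-1 + v) + Y) = -3 + (-1 + Y + v) = -4 + Y + v)
O(U, d) = √(U + d)
(O(-15, 7) + c(10, 12)) + 98 = (√(-15 + 7) + (-4 + 10 + 12)) + 98 = (√(-8) + 18) + 98 = (2*I*√2 + 18) + 98 = (18 + 2*I*√2) + 98 = 116 + 2*I*√2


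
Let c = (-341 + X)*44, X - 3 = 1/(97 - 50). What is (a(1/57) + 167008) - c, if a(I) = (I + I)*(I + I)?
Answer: 27773478872/152703 ≈ 1.8188e+5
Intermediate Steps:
a(I) = 4*I**2 (a(I) = (2*I)*(2*I) = 4*I**2)
X = 142/47 (X = 3 + 1/(97 - 50) = 3 + 1/47 = 142/47 ≈ 3.0213)
c = -698940/47 (c = (-341 + 142/47)*44 = -15885/47*44 = -698940/47 ≈ -14871.)
(a(1/57) + 167008) - c = (4*(1/57)**2 + 167008) - 1*(-698940/47) = (4*(1/57)**2 + 167008) + 698940/47 = (4*(1/3249) + 167008) + 698940/47 = (4/3249 + 167008) + 698940/47 = 542608996/3249 + 698940/47 = 27773478872/152703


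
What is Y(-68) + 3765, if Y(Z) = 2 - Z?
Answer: 3835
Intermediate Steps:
Y(-68) + 3765 = (2 - 1*(-68)) + 3765 = (2 + 68) + 3765 = 70 + 3765 = 3835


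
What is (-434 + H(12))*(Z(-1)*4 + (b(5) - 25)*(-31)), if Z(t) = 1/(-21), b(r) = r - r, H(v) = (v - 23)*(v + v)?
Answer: -11357158/21 ≈ -5.4082e+5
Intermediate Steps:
H(v) = 2*v*(-23 + v) (H(v) = (-23 + v)*(2*v) = 2*v*(-23 + v))
b(r) = 0
Z(t) = -1/21
(-434 + H(12))*(Z(-1)*4 + (b(5) - 25)*(-31)) = (-434 + 2*12*(-23 + 12))*(-1/21*4 + (0 - 25)*(-31)) = (-434 + 2*12*(-11))*(-4/21 - 25*(-31)) = (-434 - 264)*(-4/21 + 775) = -698*16271/21 = -11357158/21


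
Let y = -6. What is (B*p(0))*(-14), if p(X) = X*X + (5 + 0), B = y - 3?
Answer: 630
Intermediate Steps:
B = -9 (B = -6 - 3 = -9)
p(X) = 5 + X**2 (p(X) = X**2 + 5 = 5 + X**2)
(B*p(0))*(-14) = -9*(5 + 0**2)*(-14) = -9*(5 + 0)*(-14) = -9*5*(-14) = -45*(-14) = 630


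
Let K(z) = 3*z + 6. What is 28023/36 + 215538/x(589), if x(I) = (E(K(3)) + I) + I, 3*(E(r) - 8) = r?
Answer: 4570529/4764 ≈ 959.39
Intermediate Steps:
K(z) = 6 + 3*z
E(r) = 8 + r/3
x(I) = 13 + 2*I (x(I) = ((8 + (6 + 3*3)/3) + I) + I = ((8 + (6 + 9)/3) + I) + I = ((8 + (⅓)*15) + I) + I = ((8 + 5) + I) + I = (13 + I) + I = 13 + 2*I)
28023/36 + 215538/x(589) = 28023/36 + 215538/(13 + 2*589) = 28023*(1/36) + 215538/(13 + 1178) = 9341/12 + 215538/1191 = 9341/12 + 215538*(1/1191) = 9341/12 + 71846/397 = 4570529/4764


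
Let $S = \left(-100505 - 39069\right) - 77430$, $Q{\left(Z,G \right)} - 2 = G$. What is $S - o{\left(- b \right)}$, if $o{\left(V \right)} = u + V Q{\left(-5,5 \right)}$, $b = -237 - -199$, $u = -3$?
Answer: $-217267$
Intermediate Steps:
$b = -38$ ($b = -237 + 199 = -38$)
$Q{\left(Z,G \right)} = 2 + G$
$S = -217004$ ($S = -139574 - 77430 = -217004$)
$o{\left(V \right)} = -3 + 7 V$ ($o{\left(V \right)} = -3 + V \left(2 + 5\right) = -3 + V 7 = -3 + 7 V$)
$S - o{\left(- b \right)} = -217004 - \left(-3 + 7 \left(\left(-1\right) \left(-38\right)\right)\right) = -217004 - \left(-3 + 7 \cdot 38\right) = -217004 - \left(-3 + 266\right) = -217004 - 263 = -217267$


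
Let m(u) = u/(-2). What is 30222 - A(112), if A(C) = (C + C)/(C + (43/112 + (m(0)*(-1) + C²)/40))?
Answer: 7209362882/238551 ≈ 30221.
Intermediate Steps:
m(u) = -u/2 (m(u) = u*(-½) = -u/2)
A(C) = 2*C/(43/112 + C + C²/40) (A(C) = (C + C)/(C + (43/112 + (-½*0*(-1) + C²)/40)) = (2*C)/(C + (43*(1/112) + (0*(-1) + C²)*(1/40))) = (2*C)/(C + (43/112 + (0 + C²)*(1/40))) = (2*C)/(C + (43/112 + C²*(1/40))) = (2*C)/(C + (43/112 + C²/40)) = (2*C)/(43/112 + C + C²/40) = 2*C/(43/112 + C + C²/40))
30222 - A(112) = 30222 - 1120*112/(215 + 14*112² + 560*112) = 30222 - 1120*112/(215 + 14*12544 + 62720) = 30222 - 1120*112/(215 + 175616 + 62720) = 30222 - 1120*112/238551 = 30222 - 1*125440/238551 = 30222 - 125440/238551 = 7209362882/238551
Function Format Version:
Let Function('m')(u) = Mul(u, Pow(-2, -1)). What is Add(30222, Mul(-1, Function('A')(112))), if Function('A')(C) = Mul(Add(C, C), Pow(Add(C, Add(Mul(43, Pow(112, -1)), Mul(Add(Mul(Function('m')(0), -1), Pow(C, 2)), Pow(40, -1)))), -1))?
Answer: Rational(7209362882, 238551) ≈ 30221.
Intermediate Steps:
Function('m')(u) = Mul(Rational(-1, 2), u) (Function('m')(u) = Mul(u, Rational(-1, 2)) = Mul(Rational(-1, 2), u))
Function('A')(C) = Mul(2, C, Pow(Add(Rational(43, 112), C, Mul(Rational(1, 40), Pow(C, 2))), -1)) (Function('A')(C) = Mul(Add(C, C), Pow(Add(C, Add(Mul(43, Pow(112, -1)), Mul(Add(Mul(Mul(Rational(-1, 2), 0), -1), Pow(C, 2)), Pow(40, -1)))), -1)) = Mul(Mul(2, C), Pow(Add(C, Add(Mul(43, Rational(1, 112)), Mul(Add(Mul(0, -1), Pow(C, 2)), Rational(1, 40)))), -1)) = Mul(Mul(2, C), Pow(Add(C, Add(Rational(43, 112), Mul(Add(0, Pow(C, 2)), Rational(1, 40)))), -1)) = Mul(Mul(2, C), Pow(Add(C, Add(Rational(43, 112), Mul(Pow(C, 2), Rational(1, 40)))), -1)) = Mul(Mul(2, C), Pow(Add(C, Add(Rational(43, 112), Mul(Rational(1, 40), Pow(C, 2)))), -1)) = Mul(Mul(2, C), Pow(Add(Rational(43, 112), C, Mul(Rational(1, 40), Pow(C, 2))), -1)) = Mul(2, C, Pow(Add(Rational(43, 112), C, Mul(Rational(1, 40), Pow(C, 2))), -1)))
Add(30222, Mul(-1, Function('A')(112))) = Add(30222, Mul(-1, Mul(1120, 112, Pow(Add(215, Mul(14, Pow(112, 2)), Mul(560, 112)), -1)))) = Add(30222, Mul(-1, Mul(1120, 112, Pow(Add(215, Mul(14, 12544), 62720), -1)))) = Add(30222, Mul(-1, Mul(1120, 112, Pow(Add(215, 175616, 62720), -1)))) = Add(30222, Mul(-1, Mul(1120, 112, Pow(238551, -1)))) = Add(30222, Mul(-1, Mul(1120, 112, Rational(1, 238551)))) = Add(30222, Mul(-1, Rational(125440, 238551))) = Add(30222, Rational(-125440, 238551)) = Rational(7209362882, 238551)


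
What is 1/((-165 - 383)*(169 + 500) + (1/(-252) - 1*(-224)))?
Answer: -252/92329777 ≈ -2.7293e-6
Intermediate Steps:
1/((-165 - 383)*(169 + 500) + (1/(-252) - 1*(-224))) = 1/(-548*669 + (-1/252 + 224)) = 1/(-366612 + 56447/252) = 1/(-92329777/252) = -252/92329777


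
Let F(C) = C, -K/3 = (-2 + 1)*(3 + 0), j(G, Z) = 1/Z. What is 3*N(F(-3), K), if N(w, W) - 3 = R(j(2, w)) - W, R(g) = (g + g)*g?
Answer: -52/3 ≈ -17.333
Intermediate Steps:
K = 9 (K = -3*(-2 + 1)*(3 + 0) = -(-3)*3 = -3*(-3) = 9)
R(g) = 2*g² (R(g) = (2*g)*g = 2*g²)
N(w, W) = 3 - W + 2/w² (N(w, W) = 3 + (2*(1/w)² - W) = 3 + (2/w² - W) = 3 + (-W + 2/w²) = 3 - W + 2/w²)
3*N(F(-3), K) = 3*(3 - 1*9 + 2/(-3)²) = 3*(3 - 9 + 2*(⅑)) = 3*(3 - 9 + 2/9) = 3*(-52/9) = -52/3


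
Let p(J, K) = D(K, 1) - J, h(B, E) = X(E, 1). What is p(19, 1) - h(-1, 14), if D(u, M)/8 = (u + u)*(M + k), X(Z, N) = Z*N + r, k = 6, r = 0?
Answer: 79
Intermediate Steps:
X(Z, N) = N*Z (X(Z, N) = Z*N + 0 = N*Z + 0 = N*Z)
h(B, E) = E (h(B, E) = 1*E = E)
D(u, M) = 16*u*(6 + M) (D(u, M) = 8*((u + u)*(M + 6)) = 8*((2*u)*(6 + M)) = 8*(2*u*(6 + M)) = 16*u*(6 + M))
p(J, K) = -J + 112*K (p(J, K) = 16*K*(6 + 1) - J = 16*K*7 - J = 112*K - J = -J + 112*K)
p(19, 1) - h(-1, 14) = (-1*19 + 112*1) - 1*14 = (-19 + 112) - 14 = 93 - 14 = 79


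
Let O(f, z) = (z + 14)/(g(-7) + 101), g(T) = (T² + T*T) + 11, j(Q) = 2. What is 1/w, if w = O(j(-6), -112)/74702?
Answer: -1120530/7 ≈ -1.6008e+5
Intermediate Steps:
g(T) = 11 + 2*T² (g(T) = (T² + T²) + 11 = 2*T² + 11 = 11 + 2*T²)
O(f, z) = 1/15 + z/210 (O(f, z) = (z + 14)/((11 + 2*(-7)²) + 101) = (14 + z)/((11 + 2*49) + 101) = (14 + z)/((11 + 98) + 101) = (14 + z)/(109 + 101) = (14 + z)/210 = (14 + z)*(1/210) = 1/15 + z/210)
w = -7/1120530 (w = (1/15 + (1/210)*(-112))/74702 = (1/15 - 8/15)*(1/74702) = -7/15*1/74702 = -7/1120530 ≈ -6.2470e-6)
1/w = 1/(-7/1120530) = -1120530/7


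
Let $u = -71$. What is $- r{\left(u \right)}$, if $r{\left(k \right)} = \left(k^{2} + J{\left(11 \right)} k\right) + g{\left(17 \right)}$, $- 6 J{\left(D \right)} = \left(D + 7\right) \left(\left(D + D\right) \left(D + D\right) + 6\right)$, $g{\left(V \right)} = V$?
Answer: $-109428$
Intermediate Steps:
$J{\left(D \right)} = - \frac{\left(6 + 4 D^{2}\right) \left(7 + D\right)}{6}$ ($J{\left(D \right)} = - \frac{\left(D + 7\right) \left(\left(D + D\right) \left(D + D\right) + 6\right)}{6} = - \frac{\left(7 + D\right) \left(2 D 2 D + 6\right)}{6} = - \frac{\left(7 + D\right) \left(4 D^{2} + 6\right)}{6} = - \frac{\left(7 + D\right) \left(6 + 4 D^{2}\right)}{6} = - \frac{\left(6 + 4 D^{2}\right) \left(7 + D\right)}{6}$)
$r{\left(k \right)} = 17 + k^{2} - 1470 k$ ($r{\left(k \right)} = \left(k^{2} + \left(-7 - 11 - \frac{14 \cdot 11^{2}}{3} - \frac{2 \cdot 11^{3}}{3}\right) k\right) + 17 = \left(k^{2} + \left(-7 - 11 - \frac{1694}{3} - \frac{2662}{3}\right) k\right) + 17 = \left(k^{2} - 1470 k\right) + 17 = 17 + k^{2} - 1470 k$)
$- r{\left(u \right)} = - (17 + \left(-71\right)^{2} - -104370) = - (17 + 5041 + 104370) = \left(-1\right) 109428 = -109428$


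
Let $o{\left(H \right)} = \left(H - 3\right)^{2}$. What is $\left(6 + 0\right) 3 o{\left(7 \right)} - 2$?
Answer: $286$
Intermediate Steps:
$o{\left(H \right)} = \left(-3 + H\right)^{2}$
$\left(6 + 0\right) 3 o{\left(7 \right)} - 2 = \left(6 + 0\right) 3 \left(-3 + 7\right)^{2} - 2 = 6 \cdot 3 \cdot 4^{2} - 2 = 18 \cdot 16 - 2 = 288 - 2 = 286$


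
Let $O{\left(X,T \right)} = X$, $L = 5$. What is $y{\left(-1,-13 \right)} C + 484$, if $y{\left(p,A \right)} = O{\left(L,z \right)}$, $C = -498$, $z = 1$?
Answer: $-2006$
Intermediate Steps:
$y{\left(p,A \right)} = 5$
$y{\left(-1,-13 \right)} C + 484 = 5 \left(-498\right) + 484 = -2490 + 484 = -2006$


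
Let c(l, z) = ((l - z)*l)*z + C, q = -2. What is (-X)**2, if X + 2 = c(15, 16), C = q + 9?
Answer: 55225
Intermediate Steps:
C = 7 (C = -2 + 9 = 7)
c(l, z) = 7 + l*z*(l - z) (c(l, z) = ((l - z)*l)*z + 7 = (l*(l - z))*z + 7 = l*z*(l - z) + 7 = 7 + l*z*(l - z))
X = -235 (X = -2 + (7 + 16*15**2 - 1*15*16**2) = -2 + (7 + 16*225 - 1*15*256) = -2 + (7 + 3600 - 3840) = -2 - 233 = -235)
(-X)**2 = (-1*(-235))**2 = 235**2 = 55225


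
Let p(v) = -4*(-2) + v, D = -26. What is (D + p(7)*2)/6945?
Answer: 4/6945 ≈ 0.00057595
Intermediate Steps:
p(v) = 8 + v
(D + p(7)*2)/6945 = (-26 + (8 + 7)*2)/6945 = (-26 + 15*2)*(1/6945) = (-26 + 30)*(1/6945) = 4*(1/6945) = 4/6945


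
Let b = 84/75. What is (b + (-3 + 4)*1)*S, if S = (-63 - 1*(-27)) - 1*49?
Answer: -901/5 ≈ -180.20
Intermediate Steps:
b = 28/25 (b = 84*(1/75) = 28/25 ≈ 1.1200)
S = -85 (S = (-63 + 27) - 49 = -36 - 49 = -85)
(b + (-3 + 4)*1)*S = (28/25 + (-3 + 4)*1)*(-85) = (28/25 + 1*1)*(-85) = (28/25 + 1)*(-85) = (53/25)*(-85) = -901/5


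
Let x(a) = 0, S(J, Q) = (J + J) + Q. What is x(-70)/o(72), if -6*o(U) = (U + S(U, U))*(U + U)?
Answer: 0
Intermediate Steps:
S(J, Q) = Q + 2*J (S(J, Q) = 2*J + Q = Q + 2*J)
o(U) = -4*U**2/3 (o(U) = -(U + (U + 2*U))*(U + U)/6 = -(U + 3*U)*2*U/6 = -4*U*2*U/6 = -4*U**2/3)
x(-70)/o(72) = 0/((-4/3*72**2)) = 0/((-4/3*5184)) = 0/(-6912) = 0*(-1/6912) = 0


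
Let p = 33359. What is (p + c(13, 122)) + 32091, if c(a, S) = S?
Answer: 65572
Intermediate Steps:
(p + c(13, 122)) + 32091 = (33359 + 122) + 32091 = 33481 + 32091 = 65572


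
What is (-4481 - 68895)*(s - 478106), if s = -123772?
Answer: 44163400128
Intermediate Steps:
(-4481 - 68895)*(s - 478106) = (-4481 - 68895)*(-123772 - 478106) = -73376*(-601878) = 44163400128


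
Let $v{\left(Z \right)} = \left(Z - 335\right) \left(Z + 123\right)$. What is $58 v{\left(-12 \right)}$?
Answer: $-2233986$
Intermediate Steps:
$v{\left(Z \right)} = \left(-335 + Z\right) \left(123 + Z\right)$
$58 v{\left(-12 \right)} = 58 \left(-41205 + \left(-12\right)^{2} - -2544\right) = 58 \left(-41205 + 144 + 2544\right) = 58 \left(-38517\right) = -2233986$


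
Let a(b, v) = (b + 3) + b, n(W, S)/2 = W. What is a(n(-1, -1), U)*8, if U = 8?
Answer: -8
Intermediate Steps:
n(W, S) = 2*W
a(b, v) = 3 + 2*b (a(b, v) = (3 + b) + b = 3 + 2*b)
a(n(-1, -1), U)*8 = (3 + 2*(2*(-1)))*8 = (3 + 2*(-2))*8 = (3 - 4)*8 = -1*8 = -8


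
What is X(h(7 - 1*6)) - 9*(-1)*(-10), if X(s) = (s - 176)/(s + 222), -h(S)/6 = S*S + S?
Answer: -9544/105 ≈ -90.895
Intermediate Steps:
h(S) = -6*S - 6*S² (h(S) = -6*(S*S + S) = -6*(S² + S) = -6*(S + S²) = -6*S - 6*S²)
X(s) = (-176 + s)/(222 + s)
X(h(7 - 1*6)) - 9*(-1)*(-10) = (-176 - 6*(7 - 1*6)*(1 + (7 - 1*6)))/(222 - 6*(7 - 1*6)*(1 + (7 - 1*6))) - 9*(-1)*(-10) = (-176 - 6*(7 - 6)*(1 + (7 - 6)))/(222 - 6*(7 - 6)*(1 + (7 - 6))) + 9*(-10) = (-176 - 6*1*(1 + 1))/(222 - 6*1*(1 + 1)) - 90 = (-176 - 6*1*2)/(222 - 6*1*2) - 90 = (-176 - 12)/(222 - 12) - 90 = -188/210 - 90 = (1/210)*(-188) - 90 = -94/105 - 90 = -9544/105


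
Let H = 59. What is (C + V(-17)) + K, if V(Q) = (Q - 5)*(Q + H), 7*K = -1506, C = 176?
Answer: -6742/7 ≈ -963.14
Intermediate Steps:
K = -1506/7 (K = (⅐)*(-1506) = -1506/7 ≈ -215.14)
V(Q) = (-5 + Q)*(59 + Q) (V(Q) = (Q - 5)*(Q + 59) = (-5 + Q)*(59 + Q))
(C + V(-17)) + K = (176 + (-295 + (-17)² + 54*(-17))) - 1506/7 = (176 + (-295 + 289 - 918)) - 1506/7 = (176 - 924) - 1506/7 = -748 - 1506/7 = -6742/7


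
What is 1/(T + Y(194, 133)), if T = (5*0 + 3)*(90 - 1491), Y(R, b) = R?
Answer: -1/4009 ≈ -0.00024944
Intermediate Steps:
T = -4203 (T = (0 + 3)*(-1401) = 3*(-1401) = -4203)
1/(T + Y(194, 133)) = 1/(-4203 + 194) = 1/(-4009) = -1/4009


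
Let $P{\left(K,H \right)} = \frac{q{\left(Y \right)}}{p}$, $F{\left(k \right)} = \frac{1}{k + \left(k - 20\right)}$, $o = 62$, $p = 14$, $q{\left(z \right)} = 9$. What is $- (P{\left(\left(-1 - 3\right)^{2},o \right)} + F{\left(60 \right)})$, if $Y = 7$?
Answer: $- \frac{457}{700} \approx -0.65286$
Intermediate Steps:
$F{\left(k \right)} = \frac{1}{-20 + 2 k}$ ($F{\left(k \right)} = \frac{1}{k + \left(k - 20\right)} = \frac{1}{k + \left(-20 + k\right)} = \frac{1}{-20 + 2 k}$)
$P{\left(K,H \right)} = \frac{9}{14}$
$- (P{\left(\left(-1 - 3\right)^{2},o \right)} + F{\left(60 \right)}) = - (\frac{9}{14} + \frac{1}{2 \left(-10 + 60\right)}) = - (\frac{9}{14} + \frac{1}{2 \cdot 50}) = - (\frac{9}{14} + \frac{1}{2} \cdot \frac{1}{50}) = - (\frac{9}{14} + \frac{1}{100}) = \left(-1\right) \frac{457}{700} = - \frac{457}{700}$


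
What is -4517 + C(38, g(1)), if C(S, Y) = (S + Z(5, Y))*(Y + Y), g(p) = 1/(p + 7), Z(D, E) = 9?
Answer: -18021/4 ≈ -4505.3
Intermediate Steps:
g(p) = 1/(7 + p)
C(S, Y) = 2*Y*(9 + S) (C(S, Y) = (S + 9)*(Y + Y) = (9 + S)*(2*Y) = 2*Y*(9 + S))
-4517 + C(38, g(1)) = -4517 + 2*(9 + 38)/(7 + 1) = -4517 + 2*47/8 = -4517 + 2*(⅛)*47 = -4517 + 47/4 = -18021/4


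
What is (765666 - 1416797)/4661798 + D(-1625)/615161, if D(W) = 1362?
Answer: -394201028215/2867756319478 ≈ -0.13746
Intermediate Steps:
(765666 - 1416797)/4661798 + D(-1625)/615161 = (765666 - 1416797)/4661798 + 1362/615161 = -651131*1/4661798 + 1362*(1/615161) = -651131/4661798 + 1362/615161 = -394201028215/2867756319478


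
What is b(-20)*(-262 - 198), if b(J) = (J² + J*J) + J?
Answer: -358800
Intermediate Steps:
b(J) = J + 2*J² (b(J) = (J² + J²) + J = 2*J² + J = J + 2*J²)
b(-20)*(-262 - 198) = (-20*(1 + 2*(-20)))*(-262 - 198) = -20*(1 - 40)*(-460) = -20*(-39)*(-460) = 780*(-460) = -358800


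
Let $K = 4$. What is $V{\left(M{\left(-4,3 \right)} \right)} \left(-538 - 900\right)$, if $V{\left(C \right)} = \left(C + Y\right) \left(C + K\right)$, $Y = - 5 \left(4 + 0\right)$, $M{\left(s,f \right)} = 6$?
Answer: $201320$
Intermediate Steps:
$Y = -20$ ($Y = \left(-5\right) 4 = -20$)
$V{\left(C \right)} = \left(-20 + C\right) \left(4 + C\right)$ ($V{\left(C \right)} = \left(C - 20\right) \left(C + 4\right) = \left(-20 + C\right) \left(4 + C\right)$)
$V{\left(M{\left(-4,3 \right)} \right)} \left(-538 - 900\right) = \left(-80 + 6^{2} - 96\right) \left(-538 - 900\right) = \left(-80 + 36 - 96\right) \left(-1438\right) = \left(-140\right) \left(-1438\right) = 201320$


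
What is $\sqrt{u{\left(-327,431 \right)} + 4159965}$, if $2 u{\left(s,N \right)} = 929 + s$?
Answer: $\sqrt{4160266} \approx 2039.7$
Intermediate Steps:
$u{\left(s,N \right)} = \frac{929}{2} + \frac{s}{2}$ ($u{\left(s,N \right)} = \frac{929 + s}{2} = \frac{929}{2} + \frac{s}{2}$)
$\sqrt{u{\left(-327,431 \right)} + 4159965} = \sqrt{\left(\frac{929}{2} + \frac{1}{2} \left(-327\right)\right) + 4159965} = \sqrt{\left(\frac{929}{2} - \frac{327}{2}\right) + 4159965} = \sqrt{301 + 4159965} = \sqrt{4160266}$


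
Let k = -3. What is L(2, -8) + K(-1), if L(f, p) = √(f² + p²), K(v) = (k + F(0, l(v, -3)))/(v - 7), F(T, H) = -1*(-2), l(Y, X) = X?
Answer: ⅛ + 2*√17 ≈ 8.3712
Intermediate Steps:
F(T, H) = 2
K(v) = -1/(-7 + v) (K(v) = (-3 + 2)/(v - 7) = -1/(-7 + v))
L(2, -8) + K(-1) = √(2² + (-8)²) - 1/(-7 - 1) = √(4 + 64) - 1/(-8) = √68 - 1*(-⅛) = 2*√17 + ⅛ = ⅛ + 2*√17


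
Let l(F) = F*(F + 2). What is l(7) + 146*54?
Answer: 7947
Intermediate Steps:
l(F) = F*(2 + F)
l(7) + 146*54 = 7*(2 + 7) + 146*54 = 7*9 + 7884 = 63 + 7884 = 7947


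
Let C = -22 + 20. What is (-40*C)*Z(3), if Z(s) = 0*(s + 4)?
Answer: 0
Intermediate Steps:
Z(s) = 0 (Z(s) = 0*(4 + s) = 0)
C = -2
(-40*C)*Z(3) = -40*(-2)*0 = 80*0 = 0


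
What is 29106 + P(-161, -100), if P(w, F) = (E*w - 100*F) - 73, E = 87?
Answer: 25026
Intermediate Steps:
P(w, F) = -73 - 100*F + 87*w (P(w, F) = (87*w - 100*F) - 73 = (-100*F + 87*w) - 73 = -73 - 100*F + 87*w)
29106 + P(-161, -100) = 29106 + (-73 - 100*(-100) + 87*(-161)) = 29106 + (-73 + 10000 - 14007) = 29106 - 4080 = 25026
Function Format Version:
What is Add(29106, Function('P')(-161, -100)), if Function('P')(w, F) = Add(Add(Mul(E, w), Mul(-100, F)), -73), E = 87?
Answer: 25026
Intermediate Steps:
Function('P')(w, F) = Add(-73, Mul(-100, F), Mul(87, w)) (Function('P')(w, F) = Add(Add(Mul(87, w), Mul(-100, F)), -73) = Add(Add(Mul(-100, F), Mul(87, w)), -73) = Add(-73, Mul(-100, F), Mul(87, w)))
Add(29106, Function('P')(-161, -100)) = Add(29106, Add(-73, Mul(-100, -100), Mul(87, -161))) = Add(29106, Add(-73, 10000, -14007)) = Add(29106, -4080) = 25026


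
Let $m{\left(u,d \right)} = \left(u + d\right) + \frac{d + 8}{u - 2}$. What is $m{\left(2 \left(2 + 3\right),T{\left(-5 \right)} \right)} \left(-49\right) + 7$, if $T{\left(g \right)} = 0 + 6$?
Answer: $- \frac{3451}{4} \approx -862.75$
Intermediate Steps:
$T{\left(g \right)} = 6$
$m{\left(u,d \right)} = d + u + \frac{8 + d}{-2 + u}$ ($m{\left(u,d \right)} = \left(d + u\right) + \frac{8 + d}{-2 + u} = d + u + \frac{8 + d}{-2 + u}$)
$m{\left(2 \left(2 + 3\right),T{\left(-5 \right)} \right)} \left(-49\right) + 7 = \frac{8 + \left(2 \left(2 + 3\right)\right)^{2} - 6 - 2 \cdot 2 \left(2 + 3\right) + 6 \cdot 2 \left(2 + 3\right)}{-2 + 2 \left(2 + 3\right)} \left(-49\right) + 7 = \frac{8 + \left(2 \cdot 5\right)^{2} - 6 - 2 \cdot 2 \cdot 5 + 6 \cdot 2 \cdot 5}{-2 + 2 \cdot 5} \left(-49\right) + 7 = \frac{8 + 10^{2} - 6 - 20 + 6 \cdot 10}{-2 + 10} \left(-49\right) + 7 = \frac{8 + 100 - 6 - 20 + 60}{8} \left(-49\right) + 7 = \frac{1}{8} \cdot 142 \left(-49\right) + 7 = \frac{71}{4} \left(-49\right) + 7 = - \frac{3479}{4} + 7 = - \frac{3451}{4}$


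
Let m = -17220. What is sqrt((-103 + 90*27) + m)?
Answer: I*sqrt(14893) ≈ 122.04*I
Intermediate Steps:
sqrt((-103 + 90*27) + m) = sqrt((-103 + 90*27) - 17220) = sqrt((-103 + 2430) - 17220) = sqrt(2327 - 17220) = sqrt(-14893) = I*sqrt(14893)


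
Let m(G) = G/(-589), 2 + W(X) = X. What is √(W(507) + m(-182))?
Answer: √175302303/589 ≈ 22.479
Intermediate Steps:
W(X) = -2 + X
m(G) = -G/589 (m(G) = G*(-1/589) = -G/589)
√(W(507) + m(-182)) = √((-2 + 507) - 1/589*(-182)) = √(505 + 182/589) = √(297627/589) = √175302303/589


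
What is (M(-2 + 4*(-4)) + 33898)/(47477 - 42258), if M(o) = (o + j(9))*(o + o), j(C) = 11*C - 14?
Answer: 31486/5219 ≈ 6.0330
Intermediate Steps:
j(C) = -14 + 11*C
M(o) = 2*o*(85 + o) (M(o) = (o + (-14 + 11*9))*(o + o) = (o + (-14 + 99))*(2*o) = (o + 85)*(2*o) = (85 + o)*(2*o) = 2*o*(85 + o))
(M(-2 + 4*(-4)) + 33898)/(47477 - 42258) = (2*(-2 + 4*(-4))*(85 + (-2 + 4*(-4))) + 33898)/(47477 - 42258) = (2*(-2 - 16)*(85 + (-2 - 16)) + 33898)/5219 = (2*(-18)*(85 - 18) + 33898)*(1/5219) = (2*(-18)*67 + 33898)*(1/5219) = (-2412 + 33898)*(1/5219) = 31486*(1/5219) = 31486/5219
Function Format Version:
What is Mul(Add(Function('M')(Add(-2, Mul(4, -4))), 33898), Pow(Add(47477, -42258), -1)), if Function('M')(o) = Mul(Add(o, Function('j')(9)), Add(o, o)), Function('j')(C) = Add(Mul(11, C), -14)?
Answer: Rational(31486, 5219) ≈ 6.0330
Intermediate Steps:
Function('j')(C) = Add(-14, Mul(11, C))
Function('M')(o) = Mul(2, o, Add(85, o)) (Function('M')(o) = Mul(Add(o, Add(-14, Mul(11, 9))), Add(o, o)) = Mul(Add(o, Add(-14, 99)), Mul(2, o)) = Mul(Add(o, 85), Mul(2, o)) = Mul(Add(85, o), Mul(2, o)) = Mul(2, o, Add(85, o)))
Mul(Add(Function('M')(Add(-2, Mul(4, -4))), 33898), Pow(Add(47477, -42258), -1)) = Mul(Add(Mul(2, Add(-2, Mul(4, -4)), Add(85, Add(-2, Mul(4, -4)))), 33898), Pow(Add(47477, -42258), -1)) = Mul(Add(Mul(2, Add(-2, -16), Add(85, Add(-2, -16))), 33898), Pow(5219, -1)) = Mul(Add(Mul(2, -18, Add(85, -18)), 33898), Rational(1, 5219)) = Mul(Add(Mul(2, -18, 67), 33898), Rational(1, 5219)) = Mul(Add(-2412, 33898), Rational(1, 5219)) = Mul(31486, Rational(1, 5219)) = Rational(31486, 5219)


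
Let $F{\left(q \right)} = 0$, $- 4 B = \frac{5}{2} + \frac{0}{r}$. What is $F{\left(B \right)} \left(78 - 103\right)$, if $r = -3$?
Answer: $0$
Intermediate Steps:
$B = - \frac{5}{8}$ ($B = - \frac{\frac{5}{2} + \frac{0}{-3}}{4} = - \frac{5 \cdot \frac{1}{2} + 0 \left(- \frac{1}{3}\right)}{4} = - \frac{\frac{5}{2} + 0}{4} = \left(- \frac{1}{4}\right) \frac{5}{2} = - \frac{5}{8} \approx -0.625$)
$F{\left(B \right)} \left(78 - 103\right) = 0 \left(78 - 103\right) = 0 \left(-25\right) = 0$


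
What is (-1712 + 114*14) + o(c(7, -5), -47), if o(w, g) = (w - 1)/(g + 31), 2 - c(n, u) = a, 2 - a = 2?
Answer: -1857/16 ≈ -116.06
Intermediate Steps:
a = 0 (a = 2 - 1*2 = 2 - 2 = 0)
c(n, u) = 2 (c(n, u) = 2 - 1*0 = 2 + 0 = 2)
o(w, g) = (-1 + w)/(31 + g)
(-1712 + 114*14) + o(c(7, -5), -47) = (-1712 + 114*14) + (-1 + 2)/(31 - 47) = (-1712 + 1596) + 1/(-16) = -116 - 1/16*1 = -116 - 1/16 = -1857/16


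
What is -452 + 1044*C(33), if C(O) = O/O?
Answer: 592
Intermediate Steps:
C(O) = 1
-452 + 1044*C(33) = -452 + 1044*1 = -452 + 1044 = 592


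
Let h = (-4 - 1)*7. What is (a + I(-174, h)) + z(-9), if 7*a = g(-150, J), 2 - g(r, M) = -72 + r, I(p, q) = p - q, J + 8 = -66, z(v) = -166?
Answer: -273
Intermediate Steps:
J = -74 (J = -8 - 66 = -74)
h = -35 (h = -5*7 = -35)
g(r, M) = 74 - r (g(r, M) = 2 - (-72 + r) = 2 + (72 - r) = 74 - r)
a = 32 (a = (74 - 1*(-150))/7 = (74 + 150)/7 = (⅐)*224 = 32)
(a + I(-174, h)) + z(-9) = (32 + (-174 - 1*(-35))) - 166 = (32 + (-174 + 35)) - 166 = (32 - 139) - 166 = -107 - 166 = -273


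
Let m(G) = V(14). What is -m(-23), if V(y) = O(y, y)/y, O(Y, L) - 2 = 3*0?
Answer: -1/7 ≈ -0.14286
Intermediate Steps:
O(Y, L) = 2 (O(Y, L) = 2 + 3*0 = 2 + 0 = 2)
V(y) = 2/y
m(G) = 1/7 (m(G) = 2/14 = 2*(1/14) = 1/7)
-m(-23) = -1*1/7 = -1/7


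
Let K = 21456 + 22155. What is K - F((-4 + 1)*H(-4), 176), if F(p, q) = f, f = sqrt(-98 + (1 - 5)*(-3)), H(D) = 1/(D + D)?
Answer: 43611 - I*sqrt(86) ≈ 43611.0 - 9.2736*I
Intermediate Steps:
K = 43611
H(D) = 1/(2*D)
f = I*sqrt(86) (f = sqrt(-98 - 4*(-3)) = sqrt(-98 + 12) = sqrt(-86) = I*sqrt(86) ≈ 9.2736*I)
F(p, q) = I*sqrt(86)
K - F((-4 + 1)*H(-4), 176) = 43611 - I*sqrt(86)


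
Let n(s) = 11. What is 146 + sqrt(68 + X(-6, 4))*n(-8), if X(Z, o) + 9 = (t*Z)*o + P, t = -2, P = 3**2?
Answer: 146 + 22*sqrt(29) ≈ 264.47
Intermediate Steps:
P = 9
X(Z, o) = -2*Z*o (X(Z, o) = -9 + ((-2*Z)*o + 9) = -9 + (-2*Z*o + 9) = -9 + (9 - 2*Z*o) = -2*Z*o)
146 + sqrt(68 + X(-6, 4))*n(-8) = 146 + sqrt(68 - 2*(-6)*4)*11 = 146 + sqrt(68 + 48)*11 = 146 + sqrt(116)*11 = 146 + (2*sqrt(29))*11 = 146 + 22*sqrt(29)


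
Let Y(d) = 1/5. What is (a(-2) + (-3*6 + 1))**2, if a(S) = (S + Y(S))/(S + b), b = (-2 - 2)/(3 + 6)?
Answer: 3200521/12100 ≈ 264.51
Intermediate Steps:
Y(d) = 1/5
b = -4/9 ≈ -0.44444
a(S) = (1/5 + S)/(-4/9 + S) (a(S) = (S + 1/5)/(S - 4/9) = (1/5 + S)/(-4/9 + S))
(a(-2) + (-3*6 + 1))**2 = (9*(1 + 5*(-2))/(5*(-4 + 9*(-2))) + (-3*6 + 1))**2 = (9*(1 - 10)/(5*(-4 - 18)) + (-18 + 1))**2 = ((9/5)*(-9)/(-22) - 17)**2 = ((9/5)*(-1/22)*(-9) - 17)**2 = (81/110 - 17)**2 = (-1789/110)**2 = 3200521/12100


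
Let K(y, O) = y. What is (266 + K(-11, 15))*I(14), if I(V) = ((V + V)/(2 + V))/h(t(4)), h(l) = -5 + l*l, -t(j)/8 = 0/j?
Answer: -357/4 ≈ -89.250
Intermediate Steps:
t(j) = 0 (t(j) = -0/j = -8*0 = 0)
h(l) = -5 + l²
I(V) = -2*V/(5*(2 + V)) (I(V) = ((V + V)/(2 + V))/(-5 + 0²) = ((2*V)/(2 + V))/(-5 + 0) = (2*V/(2 + V))/(-5) = (2*V/(2 + V))*(-⅕) = -2*V/(5*(2 + V)))
(266 + K(-11, 15))*I(14) = (266 - 11)*(-2*14/(10 + 5*14)) = 255*(-2*14/(10 + 70)) = 255*(-2*14/80) = 255*(-2*14*1/80) = 255*(-7/20) = -357/4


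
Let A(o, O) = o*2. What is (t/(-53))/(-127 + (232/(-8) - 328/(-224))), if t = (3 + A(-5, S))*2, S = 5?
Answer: -392/229331 ≈ -0.0017093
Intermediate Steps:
A(o, O) = 2*o
t = -14 (t = (3 + 2*(-5))*2 = (3 - 10)*2 = -7*2 = -14)
(t/(-53))/(-127 + (232/(-8) - 328/(-224))) = (-14/(-53))/(-127 + (232/(-8) - 328/(-224))) = (-14*(-1/53))/(-127 + (232*(-⅛) - 328*(-1/224))) = 14/(53*(-127 + (-29 + 41/28))) = 14/(53*(-127 - 771/28)) = 14/(53*(-4327/28)) = (14/53)*(-28/4327) = -392/229331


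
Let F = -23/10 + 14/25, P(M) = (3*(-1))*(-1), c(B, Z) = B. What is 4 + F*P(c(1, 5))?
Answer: -61/50 ≈ -1.2200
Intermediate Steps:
P(M) = 3 (P(M) = -3*(-1) = 3)
F = -87/50 (F = -23*1/10 + 14*(1/25) = -23/10 + 14/25 = -87/50 ≈ -1.7400)
4 + F*P(c(1, 5)) = 4 - 87/50*3 = 4 - 261/50 = -61/50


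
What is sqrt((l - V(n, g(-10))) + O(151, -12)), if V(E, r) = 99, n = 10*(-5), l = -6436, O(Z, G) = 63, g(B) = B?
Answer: 2*I*sqrt(1618) ≈ 80.449*I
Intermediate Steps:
n = -50
sqrt((l - V(n, g(-10))) + O(151, -12)) = sqrt((-6436 - 1*99) + 63) = sqrt((-6436 - 99) + 63) = sqrt(-6535 + 63) = sqrt(-6472) = 2*I*sqrt(1618)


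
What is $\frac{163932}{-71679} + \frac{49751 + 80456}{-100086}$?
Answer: $- \frac{1225733605}{341622114} \approx -3.588$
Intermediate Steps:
$\frac{163932}{-71679} + \frac{49751 + 80456}{-100086} = 163932 \left(- \frac{1}{71679}\right) + 130207 \left(- \frac{1}{100086}\right) = - \frac{54644}{23893} - \frac{18601}{14298} = - \frac{1225733605}{341622114}$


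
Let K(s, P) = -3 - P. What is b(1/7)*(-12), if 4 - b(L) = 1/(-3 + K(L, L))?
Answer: -2148/43 ≈ -49.953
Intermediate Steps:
b(L) = 4 - 1/(-6 - L) (b(L) = 4 - 1/(-3 + (-3 - L)) = 4 - 1/(-6 - L))
b(1/7)*(-12) = ((25 + 4/7)/(6 + 1/7))*(-12) = ((25 + 4*(⅐))/(6 + ⅐))*(-12) = ((25 + 4/7)/(43/7))*(-12) = ((7/43)*(179/7))*(-12) = (179/43)*(-12) = -2148/43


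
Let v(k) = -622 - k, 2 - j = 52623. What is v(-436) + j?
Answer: -52807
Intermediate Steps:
j = -52621 (j = 2 - 1*52623 = 2 - 52623 = -52621)
v(-436) + j = (-622 - 1*(-436)) - 52621 = (-622 + 436) - 52621 = -186 - 52621 = -52807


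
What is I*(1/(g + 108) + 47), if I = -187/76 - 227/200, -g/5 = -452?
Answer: -1520650911/8998400 ≈ -168.99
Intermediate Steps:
g = 2260 (g = -5*(-452) = 2260)
I = -13663/3800 (I = -187*1/76 - 227*1/200 = -187/76 - 227/200 = -13663/3800 ≈ -3.5955)
I*(1/(g + 108) + 47) = -13663*(1/(2260 + 108) + 47)/3800 = -13663*(1/2368 + 47)/3800 = -13663/3800*111297/2368 = -1520650911/8998400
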